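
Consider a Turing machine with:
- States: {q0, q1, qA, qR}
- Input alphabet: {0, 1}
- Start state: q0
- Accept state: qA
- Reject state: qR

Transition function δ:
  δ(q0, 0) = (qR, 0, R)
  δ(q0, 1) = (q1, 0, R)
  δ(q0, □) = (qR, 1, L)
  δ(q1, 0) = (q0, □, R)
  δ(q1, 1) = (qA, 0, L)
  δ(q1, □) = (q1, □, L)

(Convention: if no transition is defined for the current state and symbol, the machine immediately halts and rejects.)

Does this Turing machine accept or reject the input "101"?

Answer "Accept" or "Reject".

Execution trace:
Initial: [q0]101
Step 1: δ(q0, 1) = (q1, 0, R) → 0[q1]01
Step 2: δ(q1, 0) = (q0, □, R) → 0□[q0]1
Step 3: δ(q0, 1) = (q1, 0, R) → 0□0[q1]□
Step 4: δ(q1, □) = (q1, □, L) → 0□[q1]0□
Step 5: δ(q1, 0) = (q0, □, R) → 0□□[q0]□
Step 6: δ(q0, □) = (qR, 1, L) → 0□[qR]□1

The machine reaches the reject state qR and halts.

Answer: Reject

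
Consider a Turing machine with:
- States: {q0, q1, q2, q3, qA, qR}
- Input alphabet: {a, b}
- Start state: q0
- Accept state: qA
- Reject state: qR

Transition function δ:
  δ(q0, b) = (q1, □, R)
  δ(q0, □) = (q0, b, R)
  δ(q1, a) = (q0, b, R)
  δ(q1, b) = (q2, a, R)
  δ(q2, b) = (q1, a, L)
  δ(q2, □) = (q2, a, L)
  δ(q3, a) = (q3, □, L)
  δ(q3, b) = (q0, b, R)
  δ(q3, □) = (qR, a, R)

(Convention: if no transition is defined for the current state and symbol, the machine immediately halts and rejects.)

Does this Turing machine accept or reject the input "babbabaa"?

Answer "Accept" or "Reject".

Execution trace:
Initial: [q0]babbabaa
Step 1: δ(q0, b) = (q1, □, R) → □[q1]abbabaa
Step 2: δ(q1, a) = (q0, b, R) → □b[q0]bbabaa
Step 3: δ(q0, b) = (q1, □, R) → □b□[q1]babaa
Step 4: δ(q1, b) = (q2, a, R) → □b□a[q2]abaa

No transition is defined for δ(q2, a). By convention the machine halts and rejects.

Answer: Reject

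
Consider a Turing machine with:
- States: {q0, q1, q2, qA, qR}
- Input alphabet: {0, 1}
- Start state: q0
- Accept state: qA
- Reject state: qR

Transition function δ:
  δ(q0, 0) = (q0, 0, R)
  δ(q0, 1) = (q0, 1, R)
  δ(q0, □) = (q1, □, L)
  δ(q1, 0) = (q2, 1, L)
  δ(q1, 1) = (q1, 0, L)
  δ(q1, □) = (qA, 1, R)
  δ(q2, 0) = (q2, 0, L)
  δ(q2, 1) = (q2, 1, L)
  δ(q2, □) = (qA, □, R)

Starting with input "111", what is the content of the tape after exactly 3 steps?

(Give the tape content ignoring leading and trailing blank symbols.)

Execution trace:
Initial: [q0]111
Step 1: δ(q0, 1) = (q0, 1, R) → 1[q0]11
Step 2: δ(q0, 1) = (q0, 1, R) → 11[q0]1
Step 3: δ(q0, 1) = (q0, 1, R) → 111[q0]□

After 3 steps, the tape (ignoring leading/trailing blanks) is: 111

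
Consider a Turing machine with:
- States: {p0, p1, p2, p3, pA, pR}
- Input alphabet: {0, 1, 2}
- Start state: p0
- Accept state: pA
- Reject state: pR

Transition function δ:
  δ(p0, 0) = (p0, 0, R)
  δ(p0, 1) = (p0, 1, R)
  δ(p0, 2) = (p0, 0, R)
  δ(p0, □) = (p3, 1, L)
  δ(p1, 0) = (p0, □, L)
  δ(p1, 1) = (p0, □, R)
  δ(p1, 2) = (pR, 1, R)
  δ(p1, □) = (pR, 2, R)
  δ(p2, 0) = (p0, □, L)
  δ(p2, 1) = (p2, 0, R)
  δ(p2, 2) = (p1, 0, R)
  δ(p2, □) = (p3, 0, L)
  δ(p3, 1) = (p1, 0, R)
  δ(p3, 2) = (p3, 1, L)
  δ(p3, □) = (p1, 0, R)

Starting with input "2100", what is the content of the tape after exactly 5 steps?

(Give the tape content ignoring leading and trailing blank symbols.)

Execution trace:
Initial: [p0]2100
Step 1: δ(p0, 2) = (p0, 0, R) → 0[p0]100
Step 2: δ(p0, 1) = (p0, 1, R) → 01[p0]00
Step 3: δ(p0, 0) = (p0, 0, R) → 010[p0]0
Step 4: δ(p0, 0) = (p0, 0, R) → 0100[p0]□
Step 5: δ(p0, □) = (p3, 1, L) → 010[p3]01

No transition is defined for δ(p3, 0). By convention the machine halts and rejects.

After 5 steps, the tape (ignoring leading/trailing blanks) is: 01001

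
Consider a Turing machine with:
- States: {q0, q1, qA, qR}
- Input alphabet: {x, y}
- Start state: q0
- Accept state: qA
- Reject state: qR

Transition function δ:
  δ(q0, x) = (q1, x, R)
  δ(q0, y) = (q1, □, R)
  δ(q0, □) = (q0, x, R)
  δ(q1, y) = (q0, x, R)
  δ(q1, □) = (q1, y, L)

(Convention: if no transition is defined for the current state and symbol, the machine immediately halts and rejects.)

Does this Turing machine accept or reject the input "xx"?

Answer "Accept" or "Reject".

Execution trace:
Initial: [q0]xx
Step 1: δ(q0, x) = (q1, x, R) → x[q1]x

No transition is defined for δ(q1, x). By convention the machine halts and rejects.

Answer: Reject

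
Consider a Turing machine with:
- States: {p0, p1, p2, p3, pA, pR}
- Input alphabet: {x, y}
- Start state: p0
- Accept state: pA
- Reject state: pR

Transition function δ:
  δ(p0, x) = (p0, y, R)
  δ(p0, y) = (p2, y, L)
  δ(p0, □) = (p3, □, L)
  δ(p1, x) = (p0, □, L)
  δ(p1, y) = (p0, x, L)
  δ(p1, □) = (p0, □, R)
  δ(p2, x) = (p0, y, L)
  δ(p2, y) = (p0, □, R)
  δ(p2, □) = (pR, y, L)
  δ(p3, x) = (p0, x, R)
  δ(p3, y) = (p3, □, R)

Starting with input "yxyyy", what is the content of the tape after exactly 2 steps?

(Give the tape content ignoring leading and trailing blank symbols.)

Execution trace:
Initial: [p0]yxyyy
Step 1: δ(p0, y) = (p2, y, L) → [p2]□yxyyy
Step 2: δ(p2, □) = (pR, y, L) → [pR]□yyxyyy

The machine reaches the reject state pR and halts.

After 2 steps, the tape (ignoring leading/trailing blanks) is: yyxyyy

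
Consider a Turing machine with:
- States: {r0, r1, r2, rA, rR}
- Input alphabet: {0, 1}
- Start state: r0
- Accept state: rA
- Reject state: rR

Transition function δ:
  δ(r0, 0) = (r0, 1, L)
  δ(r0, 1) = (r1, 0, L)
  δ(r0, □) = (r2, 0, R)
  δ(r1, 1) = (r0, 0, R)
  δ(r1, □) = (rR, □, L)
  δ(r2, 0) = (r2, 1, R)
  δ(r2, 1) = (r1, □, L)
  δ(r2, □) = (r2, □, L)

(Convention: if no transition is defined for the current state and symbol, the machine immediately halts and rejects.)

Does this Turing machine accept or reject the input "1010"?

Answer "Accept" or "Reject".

Execution trace:
Initial: [r0]1010
Step 1: δ(r0, 1) = (r1, 0, L) → [r1]□0010
Step 2: δ(r1, □) = (rR, □, L) → [rR]□□0010

The machine reaches the reject state rR and halts.

Answer: Reject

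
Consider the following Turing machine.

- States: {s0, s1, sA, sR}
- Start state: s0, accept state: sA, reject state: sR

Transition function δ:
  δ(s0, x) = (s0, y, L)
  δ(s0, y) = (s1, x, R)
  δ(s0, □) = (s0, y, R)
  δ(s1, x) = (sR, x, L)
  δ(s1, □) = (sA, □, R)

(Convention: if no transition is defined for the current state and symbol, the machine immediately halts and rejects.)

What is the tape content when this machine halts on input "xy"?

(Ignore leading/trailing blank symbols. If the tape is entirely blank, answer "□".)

Execution trace:
Initial: [s0]xy
Step 1: δ(s0, x) = (s0, y, L) → [s0]□yy
Step 2: δ(s0, □) = (s0, y, R) → y[s0]yy
Step 3: δ(s0, y) = (s1, x, R) → yx[s1]y

No transition is defined for δ(s1, y). By convention the machine halts and rejects.

Final tape (ignoring leading/trailing blanks): yxy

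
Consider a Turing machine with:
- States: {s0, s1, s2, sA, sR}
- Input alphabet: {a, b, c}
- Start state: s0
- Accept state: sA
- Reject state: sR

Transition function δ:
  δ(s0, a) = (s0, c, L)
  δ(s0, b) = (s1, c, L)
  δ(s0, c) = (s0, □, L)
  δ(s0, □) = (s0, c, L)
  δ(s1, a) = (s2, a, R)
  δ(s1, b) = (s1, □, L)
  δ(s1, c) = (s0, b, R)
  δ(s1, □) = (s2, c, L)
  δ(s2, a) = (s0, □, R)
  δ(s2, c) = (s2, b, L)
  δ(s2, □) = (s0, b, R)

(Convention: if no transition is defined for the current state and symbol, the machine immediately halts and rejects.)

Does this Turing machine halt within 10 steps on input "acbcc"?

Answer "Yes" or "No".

Execution trace:
Initial: [s0]acbcc
Step 1: δ(s0, a) = (s0, c, L) → [s0]□ccbcc
Step 2: δ(s0, □) = (s0, c, L) → [s0]□cccbcc
Step 3: δ(s0, □) = (s0, c, L) → [s0]□ccccbcc
Step 4: δ(s0, □) = (s0, c, L) → [s0]□cccccbcc
Step 5: δ(s0, □) = (s0, c, L) → [s0]□ccccccbcc
Step 6: δ(s0, □) = (s0, c, L) → [s0]□cccccccbcc
Step 7: δ(s0, □) = (s0, c, L) → [s0]□ccccccccbcc
Step 8: δ(s0, □) = (s0, c, L) → [s0]□cccccccccbcc
Step 9: δ(s0, □) = (s0, c, L) → [s0]□ccccccccccbcc
Step 10: δ(s0, □) = (s0, c, L) → [s0]□cccccccccccbcc

The machine has not reached a halting state after 10 steps.
The machine did not halt within the 10-step bound.

Answer: No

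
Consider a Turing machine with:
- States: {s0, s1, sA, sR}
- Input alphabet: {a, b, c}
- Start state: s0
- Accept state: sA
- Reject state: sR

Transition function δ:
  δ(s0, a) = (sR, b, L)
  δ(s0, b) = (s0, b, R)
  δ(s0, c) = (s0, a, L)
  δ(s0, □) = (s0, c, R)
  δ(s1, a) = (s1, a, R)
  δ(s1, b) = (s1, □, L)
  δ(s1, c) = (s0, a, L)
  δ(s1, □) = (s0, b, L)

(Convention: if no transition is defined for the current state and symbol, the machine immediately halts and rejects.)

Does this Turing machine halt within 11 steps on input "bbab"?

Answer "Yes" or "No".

Execution trace:
Initial: [s0]bbab
Step 1: δ(s0, b) = (s0, b, R) → b[s0]bab
Step 2: δ(s0, b) = (s0, b, R) → bb[s0]ab
Step 3: δ(s0, a) = (sR, b, L) → b[sR]bbb

The machine reaches the reject state sR and halts.
The machine halted after 3 steps (within the 11-step bound).

Answer: Yes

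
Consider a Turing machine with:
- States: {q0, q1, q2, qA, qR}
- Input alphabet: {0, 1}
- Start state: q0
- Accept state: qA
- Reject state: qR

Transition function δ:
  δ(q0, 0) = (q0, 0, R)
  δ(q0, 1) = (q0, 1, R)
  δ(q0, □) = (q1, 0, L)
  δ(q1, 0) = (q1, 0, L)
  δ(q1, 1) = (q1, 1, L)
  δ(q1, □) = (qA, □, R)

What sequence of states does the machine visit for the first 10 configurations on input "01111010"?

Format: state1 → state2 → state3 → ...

Execution trace:
Initial: [q0]01111010
Step 1: δ(q0, 0) = (q0, 0, R) → 0[q0]1111010
Step 2: δ(q0, 1) = (q0, 1, R) → 01[q0]111010
Step 3: δ(q0, 1) = (q0, 1, R) → 011[q0]11010
Step 4: δ(q0, 1) = (q0, 1, R) → 0111[q0]1010
Step 5: δ(q0, 1) = (q0, 1, R) → 01111[q0]010
Step 6: δ(q0, 0) = (q0, 0, R) → 011110[q0]10
Step 7: δ(q0, 1) = (q0, 1, R) → 0111101[q0]0
Step 8: δ(q0, 0) = (q0, 0, R) → 01111010[q0]□
Step 9: δ(q0, □) = (q1, 0, L) → 0111101[q1]00

State sequence: q0 → q0 → q0 → q0 → q0 → q0 → q0 → q0 → q0 → q1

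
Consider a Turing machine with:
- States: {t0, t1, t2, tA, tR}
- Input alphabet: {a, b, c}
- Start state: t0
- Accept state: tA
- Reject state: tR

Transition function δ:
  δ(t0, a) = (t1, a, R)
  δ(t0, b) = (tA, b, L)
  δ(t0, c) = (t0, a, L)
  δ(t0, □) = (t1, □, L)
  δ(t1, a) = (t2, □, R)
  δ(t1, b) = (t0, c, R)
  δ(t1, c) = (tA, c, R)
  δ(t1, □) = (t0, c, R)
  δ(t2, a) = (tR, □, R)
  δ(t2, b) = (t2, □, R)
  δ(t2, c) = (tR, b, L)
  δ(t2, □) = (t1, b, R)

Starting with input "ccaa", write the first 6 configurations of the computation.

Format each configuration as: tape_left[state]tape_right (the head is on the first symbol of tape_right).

Transitions applied:
Step 1: δ(t0, c) = (t0, a, L)
Step 2: δ(t0, □) = (t1, □, L)
Step 3: δ(t1, □) = (t0, c, R)
Step 4: δ(t0, □) = (t1, □, L)
Step 5: δ(t1, c) = (tA, c, R)

The first 6 configurations are:
[t0]ccaa ⊢ [t0]□acaa ⊢ [t1]□□acaa ⊢ c[t0]□acaa ⊢ [t1]c□acaa ⊢ c[tA]□acaa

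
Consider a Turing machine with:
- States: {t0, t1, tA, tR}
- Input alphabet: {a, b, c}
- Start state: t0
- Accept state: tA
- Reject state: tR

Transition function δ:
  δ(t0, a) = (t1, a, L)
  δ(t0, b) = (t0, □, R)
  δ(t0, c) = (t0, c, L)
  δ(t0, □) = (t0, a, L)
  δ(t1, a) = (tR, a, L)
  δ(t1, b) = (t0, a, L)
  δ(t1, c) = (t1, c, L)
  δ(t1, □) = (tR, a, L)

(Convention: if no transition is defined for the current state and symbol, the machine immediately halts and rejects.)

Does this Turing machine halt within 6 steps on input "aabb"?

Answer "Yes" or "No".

Execution trace:
Initial: [t0]aabb
Step 1: δ(t0, a) = (t1, a, L) → [t1]□aabb
Step 2: δ(t1, □) = (tR, a, L) → [tR]□aaabb

The machine reaches the reject state tR and halts.
The machine halted after 2 steps (within the 6-step bound).

Answer: Yes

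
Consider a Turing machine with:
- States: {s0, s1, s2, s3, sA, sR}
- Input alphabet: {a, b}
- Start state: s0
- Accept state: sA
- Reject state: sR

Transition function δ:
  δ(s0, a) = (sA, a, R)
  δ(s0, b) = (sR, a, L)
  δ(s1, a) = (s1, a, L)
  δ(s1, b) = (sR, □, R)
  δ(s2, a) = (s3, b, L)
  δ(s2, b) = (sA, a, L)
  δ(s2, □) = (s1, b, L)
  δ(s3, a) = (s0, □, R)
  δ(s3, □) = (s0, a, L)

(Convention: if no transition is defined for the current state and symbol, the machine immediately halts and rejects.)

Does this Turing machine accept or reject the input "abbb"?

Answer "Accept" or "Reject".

Execution trace:
Initial: [s0]abbb
Step 1: δ(s0, a) = (sA, a, R) → a[sA]bbb

The machine reaches the accept state sA and halts.

Answer: Accept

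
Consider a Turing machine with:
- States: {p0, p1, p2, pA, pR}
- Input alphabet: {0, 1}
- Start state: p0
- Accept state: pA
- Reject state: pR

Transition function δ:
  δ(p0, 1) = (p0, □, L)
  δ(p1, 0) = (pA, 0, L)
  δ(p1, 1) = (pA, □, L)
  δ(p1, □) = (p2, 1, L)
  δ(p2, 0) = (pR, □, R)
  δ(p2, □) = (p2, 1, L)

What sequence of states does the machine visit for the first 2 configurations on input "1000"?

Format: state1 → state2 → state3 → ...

Execution trace:
Initial: [p0]1000
Step 1: δ(p0, 1) = (p0, □, L) → [p0]□□000

No transition is defined for δ(p0, □). By convention the machine halts and rejects.

State sequence: p0 → p0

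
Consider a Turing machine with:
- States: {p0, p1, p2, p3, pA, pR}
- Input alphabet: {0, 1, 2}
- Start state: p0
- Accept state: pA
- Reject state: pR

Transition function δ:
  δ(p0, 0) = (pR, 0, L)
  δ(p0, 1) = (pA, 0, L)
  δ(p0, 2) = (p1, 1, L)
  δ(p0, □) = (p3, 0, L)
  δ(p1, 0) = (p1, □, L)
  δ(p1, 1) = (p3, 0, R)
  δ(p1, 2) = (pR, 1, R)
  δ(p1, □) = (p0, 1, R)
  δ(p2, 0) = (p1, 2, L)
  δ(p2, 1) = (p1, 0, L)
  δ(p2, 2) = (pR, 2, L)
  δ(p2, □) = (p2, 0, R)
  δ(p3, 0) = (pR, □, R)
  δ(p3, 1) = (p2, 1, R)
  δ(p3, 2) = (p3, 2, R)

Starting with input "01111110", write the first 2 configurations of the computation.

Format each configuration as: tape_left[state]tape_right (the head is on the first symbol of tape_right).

Transitions applied:
Step 1: δ(p0, 0) = (pR, 0, L)

The first 2 configurations are:
[p0]01111110 ⊢ [pR]□01111110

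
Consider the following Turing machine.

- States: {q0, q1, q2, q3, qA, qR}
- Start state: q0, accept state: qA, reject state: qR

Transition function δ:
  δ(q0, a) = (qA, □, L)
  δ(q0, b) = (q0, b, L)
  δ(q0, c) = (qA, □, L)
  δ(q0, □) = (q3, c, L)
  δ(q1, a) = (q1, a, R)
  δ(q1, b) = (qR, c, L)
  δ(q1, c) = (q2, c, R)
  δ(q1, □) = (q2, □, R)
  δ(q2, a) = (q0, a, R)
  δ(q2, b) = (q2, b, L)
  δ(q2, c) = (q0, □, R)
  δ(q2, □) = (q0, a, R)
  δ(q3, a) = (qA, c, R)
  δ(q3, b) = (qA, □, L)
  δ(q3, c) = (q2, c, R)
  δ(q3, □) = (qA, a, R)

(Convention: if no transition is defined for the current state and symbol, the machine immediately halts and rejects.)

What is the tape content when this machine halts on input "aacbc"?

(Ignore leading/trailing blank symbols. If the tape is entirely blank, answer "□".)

Execution trace:
Initial: [q0]aacbc
Step 1: δ(q0, a) = (qA, □, L) → [qA]□□acbc

The machine reaches the accept state qA and halts.

Final tape (ignoring leading/trailing blanks): acbc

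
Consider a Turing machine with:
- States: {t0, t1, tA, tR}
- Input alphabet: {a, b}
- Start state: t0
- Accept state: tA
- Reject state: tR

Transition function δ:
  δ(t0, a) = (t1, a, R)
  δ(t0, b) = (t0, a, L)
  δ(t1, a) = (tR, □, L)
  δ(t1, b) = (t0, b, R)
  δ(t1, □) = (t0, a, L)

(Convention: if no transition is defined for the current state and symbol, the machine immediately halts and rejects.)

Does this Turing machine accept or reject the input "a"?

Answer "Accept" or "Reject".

Execution trace:
Initial: [t0]a
Step 1: δ(t0, a) = (t1, a, R) → a[t1]□
Step 2: δ(t1, □) = (t0, a, L) → [t0]aa
Step 3: δ(t0, a) = (t1, a, R) → a[t1]a
Step 4: δ(t1, a) = (tR, □, L) → [tR]a□

The machine reaches the reject state tR and halts.

Answer: Reject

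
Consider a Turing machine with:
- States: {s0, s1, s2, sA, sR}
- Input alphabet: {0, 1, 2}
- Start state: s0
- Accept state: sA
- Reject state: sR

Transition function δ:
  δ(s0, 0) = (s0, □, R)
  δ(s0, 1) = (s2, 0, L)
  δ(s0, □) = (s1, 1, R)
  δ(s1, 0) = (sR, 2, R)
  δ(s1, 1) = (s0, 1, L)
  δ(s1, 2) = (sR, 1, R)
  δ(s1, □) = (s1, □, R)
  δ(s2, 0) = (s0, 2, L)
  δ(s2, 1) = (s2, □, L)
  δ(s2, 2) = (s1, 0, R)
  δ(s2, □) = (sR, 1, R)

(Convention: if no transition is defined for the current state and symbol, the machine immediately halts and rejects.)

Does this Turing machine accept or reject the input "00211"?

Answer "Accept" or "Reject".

Execution trace:
Initial: [s0]00211
Step 1: δ(s0, 0) = (s0, □, R) → □[s0]0211
Step 2: δ(s0, 0) = (s0, □, R) → □□[s0]211

No transition is defined for δ(s0, 2). By convention the machine halts and rejects.

Answer: Reject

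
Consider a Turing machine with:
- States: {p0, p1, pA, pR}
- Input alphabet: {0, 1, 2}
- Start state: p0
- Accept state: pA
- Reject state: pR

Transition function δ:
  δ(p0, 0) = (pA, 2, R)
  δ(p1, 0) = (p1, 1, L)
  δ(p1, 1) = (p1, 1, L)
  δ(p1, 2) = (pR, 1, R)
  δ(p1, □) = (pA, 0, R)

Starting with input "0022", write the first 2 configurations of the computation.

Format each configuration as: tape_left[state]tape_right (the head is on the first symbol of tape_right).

Transitions applied:
Step 1: δ(p0, 0) = (pA, 2, R)

The first 2 configurations are:
[p0]0022 ⊢ 2[pA]022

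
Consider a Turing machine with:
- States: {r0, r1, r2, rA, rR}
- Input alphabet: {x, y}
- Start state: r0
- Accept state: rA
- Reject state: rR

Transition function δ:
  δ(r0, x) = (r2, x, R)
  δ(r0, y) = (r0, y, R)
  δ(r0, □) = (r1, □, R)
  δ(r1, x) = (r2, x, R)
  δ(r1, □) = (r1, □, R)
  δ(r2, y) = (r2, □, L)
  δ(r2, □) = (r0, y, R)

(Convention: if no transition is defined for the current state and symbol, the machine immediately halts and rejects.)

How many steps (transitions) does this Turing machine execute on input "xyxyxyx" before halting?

Execution trace:
Initial: [r0]xyxyxyx
Step 1: δ(r0, x) = (r2, x, R) → x[r2]yxyxyx
Step 2: δ(r2, y) = (r2, □, L) → [r2]x□xyxyx

No transition is defined for δ(r2, x). By convention the machine halts and rejects.

The machine executed 2 steps before halting.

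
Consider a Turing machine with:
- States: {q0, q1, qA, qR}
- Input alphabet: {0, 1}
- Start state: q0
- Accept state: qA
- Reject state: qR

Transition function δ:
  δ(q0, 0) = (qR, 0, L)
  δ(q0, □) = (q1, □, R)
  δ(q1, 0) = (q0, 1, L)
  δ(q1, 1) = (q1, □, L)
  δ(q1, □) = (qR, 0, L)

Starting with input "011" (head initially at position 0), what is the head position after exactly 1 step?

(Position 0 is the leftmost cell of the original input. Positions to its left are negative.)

Execution trace (head position shown):
Step 0: [q0]011  (head at position 0)
Step 1: move left → [qR]□011  (head at position -1)

After 1 step, the head is at position -1.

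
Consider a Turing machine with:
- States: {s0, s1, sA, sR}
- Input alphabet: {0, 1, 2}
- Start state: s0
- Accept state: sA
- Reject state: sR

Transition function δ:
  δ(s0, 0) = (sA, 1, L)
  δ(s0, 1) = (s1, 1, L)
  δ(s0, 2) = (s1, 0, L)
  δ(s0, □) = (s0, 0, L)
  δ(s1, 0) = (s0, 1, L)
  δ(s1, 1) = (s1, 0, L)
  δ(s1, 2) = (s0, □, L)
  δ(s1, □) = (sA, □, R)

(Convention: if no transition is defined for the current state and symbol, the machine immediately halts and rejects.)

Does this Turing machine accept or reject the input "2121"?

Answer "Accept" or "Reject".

Execution trace:
Initial: [s0]2121
Step 1: δ(s0, 2) = (s1, 0, L) → [s1]□0121
Step 2: δ(s1, □) = (sA, □, R) → □[sA]0121

The machine reaches the accept state sA and halts.

Answer: Accept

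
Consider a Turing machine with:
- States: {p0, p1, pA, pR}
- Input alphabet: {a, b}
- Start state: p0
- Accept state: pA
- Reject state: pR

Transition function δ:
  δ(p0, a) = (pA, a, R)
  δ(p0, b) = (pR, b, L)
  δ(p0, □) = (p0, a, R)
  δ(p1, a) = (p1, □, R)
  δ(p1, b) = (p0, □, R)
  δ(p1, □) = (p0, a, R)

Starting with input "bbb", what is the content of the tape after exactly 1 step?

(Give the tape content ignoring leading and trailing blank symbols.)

Execution trace:
Initial: [p0]bbb
Step 1: δ(p0, b) = (pR, b, L) → [pR]□bbb

The machine reaches the reject state pR and halts.

After 1 step, the tape (ignoring leading/trailing blanks) is: bbb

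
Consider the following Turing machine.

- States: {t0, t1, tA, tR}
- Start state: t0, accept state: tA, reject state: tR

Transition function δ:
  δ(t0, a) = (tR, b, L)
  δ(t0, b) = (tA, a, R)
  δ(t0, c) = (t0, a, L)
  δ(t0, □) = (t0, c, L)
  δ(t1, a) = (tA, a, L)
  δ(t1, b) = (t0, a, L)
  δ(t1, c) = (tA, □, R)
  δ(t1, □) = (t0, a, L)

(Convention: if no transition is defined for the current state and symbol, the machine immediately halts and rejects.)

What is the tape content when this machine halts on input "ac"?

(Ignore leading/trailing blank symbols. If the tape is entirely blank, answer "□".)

Execution trace:
Initial: [t0]ac
Step 1: δ(t0, a) = (tR, b, L) → [tR]□bc

The machine reaches the reject state tR and halts.

Final tape (ignoring leading/trailing blanks): bc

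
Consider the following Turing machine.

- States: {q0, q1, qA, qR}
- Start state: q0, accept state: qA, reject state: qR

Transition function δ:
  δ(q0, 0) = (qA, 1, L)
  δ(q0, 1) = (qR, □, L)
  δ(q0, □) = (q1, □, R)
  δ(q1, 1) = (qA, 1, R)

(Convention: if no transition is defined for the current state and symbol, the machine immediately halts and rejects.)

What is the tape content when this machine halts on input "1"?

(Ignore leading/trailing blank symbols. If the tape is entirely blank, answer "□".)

Execution trace:
Initial: [q0]1
Step 1: δ(q0, 1) = (qR, □, L) → [qR]□□

The machine reaches the reject state qR and halts.

Final tape (ignoring leading/trailing blanks): □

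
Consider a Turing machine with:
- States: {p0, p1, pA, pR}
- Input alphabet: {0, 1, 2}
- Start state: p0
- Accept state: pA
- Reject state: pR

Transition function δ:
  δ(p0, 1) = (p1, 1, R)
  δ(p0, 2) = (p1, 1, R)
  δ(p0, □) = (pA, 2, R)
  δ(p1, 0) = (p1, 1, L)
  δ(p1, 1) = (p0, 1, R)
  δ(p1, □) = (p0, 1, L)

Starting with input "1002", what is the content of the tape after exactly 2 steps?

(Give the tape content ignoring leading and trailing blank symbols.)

Execution trace:
Initial: [p0]1002
Step 1: δ(p0, 1) = (p1, 1, R) → 1[p1]002
Step 2: δ(p1, 0) = (p1, 1, L) → [p1]1102

After 2 steps, the tape (ignoring leading/trailing blanks) is: 1102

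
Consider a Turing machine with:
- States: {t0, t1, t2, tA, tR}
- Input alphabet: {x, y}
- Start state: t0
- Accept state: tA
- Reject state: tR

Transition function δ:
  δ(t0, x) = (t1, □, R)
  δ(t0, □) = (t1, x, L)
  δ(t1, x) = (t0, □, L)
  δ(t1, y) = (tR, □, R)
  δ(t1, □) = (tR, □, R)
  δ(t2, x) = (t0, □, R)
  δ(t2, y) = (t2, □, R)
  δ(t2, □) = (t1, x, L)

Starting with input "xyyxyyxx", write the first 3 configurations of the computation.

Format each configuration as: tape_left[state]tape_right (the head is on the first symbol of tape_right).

Transitions applied:
Step 1: δ(t0, x) = (t1, □, R)
Step 2: δ(t1, y) = (tR, □, R)

The first 3 configurations are:
[t0]xyyxyyxx ⊢ □[t1]yyxyyxx ⊢ □□[tR]yxyyxx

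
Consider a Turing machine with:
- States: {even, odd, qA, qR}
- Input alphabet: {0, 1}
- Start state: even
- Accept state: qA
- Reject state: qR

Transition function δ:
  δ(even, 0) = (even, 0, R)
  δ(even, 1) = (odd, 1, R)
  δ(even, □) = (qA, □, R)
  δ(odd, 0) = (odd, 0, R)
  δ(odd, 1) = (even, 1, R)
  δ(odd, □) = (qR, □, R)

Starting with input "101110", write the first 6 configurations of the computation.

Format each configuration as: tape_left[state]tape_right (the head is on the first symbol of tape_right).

Transitions applied:
Step 1: δ(even, 1) = (odd, 1, R)
Step 2: δ(odd, 0) = (odd, 0, R)
Step 3: δ(odd, 1) = (even, 1, R)
Step 4: δ(even, 1) = (odd, 1, R)
Step 5: δ(odd, 1) = (even, 1, R)

The first 6 configurations are:
[even]101110 ⊢ 1[odd]01110 ⊢ 10[odd]1110 ⊢ 101[even]110 ⊢ 1011[odd]10 ⊢ 10111[even]0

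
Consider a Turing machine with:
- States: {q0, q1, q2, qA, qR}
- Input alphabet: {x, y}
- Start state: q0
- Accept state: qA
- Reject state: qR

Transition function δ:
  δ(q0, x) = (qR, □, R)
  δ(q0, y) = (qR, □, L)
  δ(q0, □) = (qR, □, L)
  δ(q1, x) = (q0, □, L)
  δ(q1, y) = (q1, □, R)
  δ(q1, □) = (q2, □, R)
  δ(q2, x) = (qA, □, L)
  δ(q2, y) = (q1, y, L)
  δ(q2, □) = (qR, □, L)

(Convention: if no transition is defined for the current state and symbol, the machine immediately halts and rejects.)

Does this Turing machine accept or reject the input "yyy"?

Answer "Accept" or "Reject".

Execution trace:
Initial: [q0]yyy
Step 1: δ(q0, y) = (qR, □, L) → [qR]□□yy

The machine reaches the reject state qR and halts.

Answer: Reject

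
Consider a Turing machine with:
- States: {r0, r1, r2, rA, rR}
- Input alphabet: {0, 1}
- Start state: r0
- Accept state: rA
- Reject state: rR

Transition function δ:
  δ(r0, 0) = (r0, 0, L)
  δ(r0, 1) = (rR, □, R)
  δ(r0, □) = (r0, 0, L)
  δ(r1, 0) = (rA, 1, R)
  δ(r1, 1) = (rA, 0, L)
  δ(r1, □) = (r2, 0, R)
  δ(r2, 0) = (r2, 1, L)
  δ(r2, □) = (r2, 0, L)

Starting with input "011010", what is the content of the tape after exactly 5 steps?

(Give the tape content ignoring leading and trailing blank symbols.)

Execution trace:
Initial: [r0]011010
Step 1: δ(r0, 0) = (r0, 0, L) → [r0]□011010
Step 2: δ(r0, □) = (r0, 0, L) → [r0]□0011010
Step 3: δ(r0, □) = (r0, 0, L) → [r0]□00011010
Step 4: δ(r0, □) = (r0, 0, L) → [r0]□000011010
Step 5: δ(r0, □) = (r0, 0, L) → [r0]□0000011010

After 5 steps, the tape (ignoring leading/trailing blanks) is: 0000011010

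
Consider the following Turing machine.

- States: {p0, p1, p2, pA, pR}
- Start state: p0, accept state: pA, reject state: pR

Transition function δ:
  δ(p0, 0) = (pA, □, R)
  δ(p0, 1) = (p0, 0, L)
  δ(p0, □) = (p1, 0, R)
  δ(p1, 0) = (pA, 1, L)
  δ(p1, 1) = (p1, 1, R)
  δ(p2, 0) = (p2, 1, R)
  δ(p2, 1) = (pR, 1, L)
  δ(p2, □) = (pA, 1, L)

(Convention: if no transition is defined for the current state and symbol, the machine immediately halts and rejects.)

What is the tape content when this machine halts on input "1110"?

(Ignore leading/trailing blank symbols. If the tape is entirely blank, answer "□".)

Execution trace:
Initial: [p0]1110
Step 1: δ(p0, 1) = (p0, 0, L) → [p0]□0110
Step 2: δ(p0, □) = (p1, 0, R) → 0[p1]0110
Step 3: δ(p1, 0) = (pA, 1, L) → [pA]01110

The machine reaches the accept state pA and halts.

Final tape (ignoring leading/trailing blanks): 01110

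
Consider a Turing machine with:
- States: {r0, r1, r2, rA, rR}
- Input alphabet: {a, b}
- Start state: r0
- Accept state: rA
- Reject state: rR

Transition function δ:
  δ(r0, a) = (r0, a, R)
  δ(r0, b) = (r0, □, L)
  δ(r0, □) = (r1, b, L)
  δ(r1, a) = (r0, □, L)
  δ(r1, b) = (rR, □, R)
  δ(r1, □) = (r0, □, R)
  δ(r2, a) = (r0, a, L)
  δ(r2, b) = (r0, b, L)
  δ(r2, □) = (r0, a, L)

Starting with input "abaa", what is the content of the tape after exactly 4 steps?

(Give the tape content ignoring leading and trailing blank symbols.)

Execution trace:
Initial: [r0]abaa
Step 1: δ(r0, a) = (r0, a, R) → a[r0]baa
Step 2: δ(r0, b) = (r0, □, L) → [r0]a□aa
Step 3: δ(r0, a) = (r0, a, R) → a[r0]□aa
Step 4: δ(r0, □) = (r1, b, L) → [r1]abaa

After 4 steps, the tape (ignoring leading/trailing blanks) is: abaa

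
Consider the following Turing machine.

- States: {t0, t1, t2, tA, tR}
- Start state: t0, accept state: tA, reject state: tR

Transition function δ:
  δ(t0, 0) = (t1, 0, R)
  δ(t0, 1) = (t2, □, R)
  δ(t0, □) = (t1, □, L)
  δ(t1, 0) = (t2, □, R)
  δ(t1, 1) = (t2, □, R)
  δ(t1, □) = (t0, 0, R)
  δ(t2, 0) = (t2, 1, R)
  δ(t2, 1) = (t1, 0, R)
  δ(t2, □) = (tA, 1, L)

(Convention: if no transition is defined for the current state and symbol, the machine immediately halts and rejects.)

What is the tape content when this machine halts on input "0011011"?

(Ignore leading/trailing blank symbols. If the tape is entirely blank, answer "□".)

Execution trace:
Initial: [t0]0011011
Step 1: δ(t0, 0) = (t1, 0, R) → 0[t1]011011
Step 2: δ(t1, 0) = (t2, □, R) → 0□[t2]11011
Step 3: δ(t2, 1) = (t1, 0, R) → 0□0[t1]1011
Step 4: δ(t1, 1) = (t2, □, R) → 0□0□[t2]011
Step 5: δ(t2, 0) = (t2, 1, R) → 0□0□1[t2]11
Step 6: δ(t2, 1) = (t1, 0, R) → 0□0□10[t1]1
Step 7: δ(t1, 1) = (t2, □, R) → 0□0□10□[t2]□
Step 8: δ(t2, □) = (tA, 1, L) → 0□0□10[tA]□1

The machine reaches the accept state tA and halts.

Final tape (ignoring leading/trailing blanks): 0□0□10□1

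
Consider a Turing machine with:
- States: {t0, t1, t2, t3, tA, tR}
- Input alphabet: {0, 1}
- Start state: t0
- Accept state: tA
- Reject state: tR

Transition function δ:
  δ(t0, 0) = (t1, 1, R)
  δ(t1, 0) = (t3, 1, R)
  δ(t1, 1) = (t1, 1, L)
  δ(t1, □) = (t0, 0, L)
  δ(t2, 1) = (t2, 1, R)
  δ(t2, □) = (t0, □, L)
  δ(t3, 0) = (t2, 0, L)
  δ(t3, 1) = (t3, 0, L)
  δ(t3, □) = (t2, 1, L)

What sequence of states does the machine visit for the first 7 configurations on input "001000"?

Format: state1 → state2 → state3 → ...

Execution trace:
Initial: [t0]001000
Step 1: δ(t0, 0) = (t1, 1, R) → 1[t1]01000
Step 2: δ(t1, 0) = (t3, 1, R) → 11[t3]1000
Step 3: δ(t3, 1) = (t3, 0, L) → 1[t3]10000
Step 4: δ(t3, 1) = (t3, 0, L) → [t3]100000
Step 5: δ(t3, 1) = (t3, 0, L) → [t3]□000000
Step 6: δ(t3, □) = (t2, 1, L) → [t2]□1000000

State sequence: t0 → t1 → t3 → t3 → t3 → t3 → t2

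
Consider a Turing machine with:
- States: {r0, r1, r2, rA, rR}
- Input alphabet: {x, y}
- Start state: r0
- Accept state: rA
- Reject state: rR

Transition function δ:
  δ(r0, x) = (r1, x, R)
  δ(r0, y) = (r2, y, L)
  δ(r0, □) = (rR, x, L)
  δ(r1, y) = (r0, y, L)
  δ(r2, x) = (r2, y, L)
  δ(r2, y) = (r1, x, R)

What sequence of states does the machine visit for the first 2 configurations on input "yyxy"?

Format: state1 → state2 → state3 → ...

Execution trace:
Initial: [r0]yyxy
Step 1: δ(r0, y) = (r2, y, L) → [r2]□yyxy

No transition is defined for δ(r2, □). By convention the machine halts and rejects.

State sequence: r0 → r2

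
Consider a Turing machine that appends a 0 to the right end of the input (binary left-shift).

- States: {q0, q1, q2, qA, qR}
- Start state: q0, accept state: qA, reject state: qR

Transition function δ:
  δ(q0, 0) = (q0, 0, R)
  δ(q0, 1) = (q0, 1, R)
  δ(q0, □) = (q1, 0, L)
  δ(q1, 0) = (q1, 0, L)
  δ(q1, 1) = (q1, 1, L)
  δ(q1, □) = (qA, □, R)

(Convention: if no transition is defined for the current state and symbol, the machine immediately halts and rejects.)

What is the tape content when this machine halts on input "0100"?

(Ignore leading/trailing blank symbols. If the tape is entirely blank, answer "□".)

Execution trace:
Initial: [q0]0100
Step 1: δ(q0, 0) = (q0, 0, R) → 0[q0]100
Step 2: δ(q0, 1) = (q0, 1, R) → 01[q0]00
Step 3: δ(q0, 0) = (q0, 0, R) → 010[q0]0
Step 4: δ(q0, 0) = (q0, 0, R) → 0100[q0]□
Step 5: δ(q0, □) = (q1, 0, L) → 010[q1]00
Step 6: δ(q1, 0) = (q1, 0, L) → 01[q1]000
Step 7: δ(q1, 0) = (q1, 0, L) → 0[q1]1000
Step 8: δ(q1, 1) = (q1, 1, L) → [q1]01000
Step 9: δ(q1, 0) = (q1, 0, L) → [q1]□01000
Step 10: δ(q1, □) = (qA, □, R) → □[qA]01000

The machine reaches the accept state qA and halts.

Final tape (ignoring leading/trailing blanks): 01000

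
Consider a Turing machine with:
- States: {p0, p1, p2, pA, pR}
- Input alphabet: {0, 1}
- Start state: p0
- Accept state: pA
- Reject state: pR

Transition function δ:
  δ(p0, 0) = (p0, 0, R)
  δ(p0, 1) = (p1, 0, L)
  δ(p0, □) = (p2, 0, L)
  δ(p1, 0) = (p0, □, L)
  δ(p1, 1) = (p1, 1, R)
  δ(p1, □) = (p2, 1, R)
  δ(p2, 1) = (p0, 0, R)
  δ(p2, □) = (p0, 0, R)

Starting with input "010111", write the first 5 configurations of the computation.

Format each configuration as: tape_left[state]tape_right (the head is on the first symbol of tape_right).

Transitions applied:
Step 1: δ(p0, 0) = (p0, 0, R)
Step 2: δ(p0, 1) = (p1, 0, L)
Step 3: δ(p1, 0) = (p0, □, L)
Step 4: δ(p0, □) = (p2, 0, L)

The first 5 configurations are:
[p0]010111 ⊢ 0[p0]10111 ⊢ [p1]000111 ⊢ [p0]□□00111 ⊢ [p2]□0□00111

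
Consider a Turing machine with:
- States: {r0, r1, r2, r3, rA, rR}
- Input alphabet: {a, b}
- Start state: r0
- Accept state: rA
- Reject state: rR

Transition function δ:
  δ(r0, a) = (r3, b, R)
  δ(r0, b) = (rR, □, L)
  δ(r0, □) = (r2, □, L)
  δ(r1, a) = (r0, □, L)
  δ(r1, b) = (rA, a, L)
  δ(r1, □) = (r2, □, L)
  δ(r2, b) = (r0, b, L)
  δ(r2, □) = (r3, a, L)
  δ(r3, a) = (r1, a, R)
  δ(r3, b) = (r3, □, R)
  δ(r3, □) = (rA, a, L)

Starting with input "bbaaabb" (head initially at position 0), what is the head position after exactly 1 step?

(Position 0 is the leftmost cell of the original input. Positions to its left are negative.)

Execution trace (head position shown):
Step 0: [r0]bbaaabb  (head at position 0)
Step 1: move left → [rR]□□baaabb  (head at position -1)

After 1 step, the head is at position -1.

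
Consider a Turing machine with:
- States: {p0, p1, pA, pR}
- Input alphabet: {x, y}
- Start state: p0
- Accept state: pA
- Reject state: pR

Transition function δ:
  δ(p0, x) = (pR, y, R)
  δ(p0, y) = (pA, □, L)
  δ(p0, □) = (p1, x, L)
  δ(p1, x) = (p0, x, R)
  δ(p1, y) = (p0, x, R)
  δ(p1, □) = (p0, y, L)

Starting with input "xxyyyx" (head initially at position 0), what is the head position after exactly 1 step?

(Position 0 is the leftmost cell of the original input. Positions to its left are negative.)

Execution trace (head position shown):
Step 0: [p0]xxyyyx  (head at position 0)
Step 1: move right → y[pR]xyyyx  (head at position 1)

After 1 step, the head is at position 1.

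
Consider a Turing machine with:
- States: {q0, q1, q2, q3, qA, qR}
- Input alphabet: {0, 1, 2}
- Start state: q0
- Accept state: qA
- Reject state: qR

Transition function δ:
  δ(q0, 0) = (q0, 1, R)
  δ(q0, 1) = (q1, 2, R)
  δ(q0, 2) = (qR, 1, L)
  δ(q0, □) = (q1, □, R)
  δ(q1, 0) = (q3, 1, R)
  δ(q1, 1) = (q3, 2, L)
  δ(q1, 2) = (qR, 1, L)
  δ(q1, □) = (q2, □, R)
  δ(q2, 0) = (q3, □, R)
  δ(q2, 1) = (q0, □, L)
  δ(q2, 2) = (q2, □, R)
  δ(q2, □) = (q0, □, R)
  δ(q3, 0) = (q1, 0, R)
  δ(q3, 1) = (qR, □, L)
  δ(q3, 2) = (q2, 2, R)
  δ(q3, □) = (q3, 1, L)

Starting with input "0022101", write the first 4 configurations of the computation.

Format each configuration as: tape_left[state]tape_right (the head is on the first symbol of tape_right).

Transitions applied:
Step 1: δ(q0, 0) = (q0, 1, R)
Step 2: δ(q0, 0) = (q0, 1, R)
Step 3: δ(q0, 2) = (qR, 1, L)

The first 4 configurations are:
[q0]0022101 ⊢ 1[q0]022101 ⊢ 11[q0]22101 ⊢ 1[qR]112101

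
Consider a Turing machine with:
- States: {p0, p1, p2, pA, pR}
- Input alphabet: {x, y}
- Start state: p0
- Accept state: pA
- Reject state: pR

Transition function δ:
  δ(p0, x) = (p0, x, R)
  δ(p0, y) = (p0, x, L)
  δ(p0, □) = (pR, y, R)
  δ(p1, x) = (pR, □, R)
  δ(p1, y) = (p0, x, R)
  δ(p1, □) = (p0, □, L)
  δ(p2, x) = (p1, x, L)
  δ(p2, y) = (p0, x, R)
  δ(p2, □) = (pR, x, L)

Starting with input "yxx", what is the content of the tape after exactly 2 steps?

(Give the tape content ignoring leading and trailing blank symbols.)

Execution trace:
Initial: [p0]yxx
Step 1: δ(p0, y) = (p0, x, L) → [p0]□xxx
Step 2: δ(p0, □) = (pR, y, R) → y[pR]xxx

The machine reaches the reject state pR and halts.

After 2 steps, the tape (ignoring leading/trailing blanks) is: yxxx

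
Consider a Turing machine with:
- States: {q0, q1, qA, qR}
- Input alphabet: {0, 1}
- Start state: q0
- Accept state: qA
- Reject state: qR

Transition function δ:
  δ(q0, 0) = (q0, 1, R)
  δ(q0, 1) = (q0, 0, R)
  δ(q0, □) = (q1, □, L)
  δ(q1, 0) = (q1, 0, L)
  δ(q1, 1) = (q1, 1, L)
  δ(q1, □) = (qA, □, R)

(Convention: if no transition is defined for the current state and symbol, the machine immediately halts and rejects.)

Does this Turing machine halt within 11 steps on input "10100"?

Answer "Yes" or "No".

Execution trace:
Initial: [q0]10100
Step 1: δ(q0, 1) = (q0, 0, R) → 0[q0]0100
Step 2: δ(q0, 0) = (q0, 1, R) → 01[q0]100
Step 3: δ(q0, 1) = (q0, 0, R) → 010[q0]00
Step 4: δ(q0, 0) = (q0, 1, R) → 0101[q0]0
Step 5: δ(q0, 0) = (q0, 1, R) → 01011[q0]□
Step 6: δ(q0, □) = (q1, □, L) → 0101[q1]1□
Step 7: δ(q1, 1) = (q1, 1, L) → 010[q1]11□
Step 8: δ(q1, 1) = (q1, 1, L) → 01[q1]011□
Step 9: δ(q1, 0) = (q1, 0, L) → 0[q1]1011□
Step 10: δ(q1, 1) = (q1, 1, L) → [q1]01011□
Step 11: δ(q1, 0) = (q1, 0, L) → [q1]□01011□

The machine has not reached a halting state after 11 steps.
The machine did not halt within the 11-step bound.

Answer: No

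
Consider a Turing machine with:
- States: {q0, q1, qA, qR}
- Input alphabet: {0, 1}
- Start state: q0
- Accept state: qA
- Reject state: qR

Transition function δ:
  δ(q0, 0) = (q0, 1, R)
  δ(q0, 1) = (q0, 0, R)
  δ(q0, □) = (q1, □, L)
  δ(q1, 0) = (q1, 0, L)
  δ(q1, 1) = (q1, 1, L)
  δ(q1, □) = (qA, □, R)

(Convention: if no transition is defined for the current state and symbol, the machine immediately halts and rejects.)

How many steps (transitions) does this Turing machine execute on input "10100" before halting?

Execution trace:
Initial: [q0]10100
Step 1: δ(q0, 1) = (q0, 0, R) → 0[q0]0100
Step 2: δ(q0, 0) = (q0, 1, R) → 01[q0]100
Step 3: δ(q0, 1) = (q0, 0, R) → 010[q0]00
Step 4: δ(q0, 0) = (q0, 1, R) → 0101[q0]0
Step 5: δ(q0, 0) = (q0, 1, R) → 01011[q0]□
Step 6: δ(q0, □) = (q1, □, L) → 0101[q1]1□
Step 7: δ(q1, 1) = (q1, 1, L) → 010[q1]11□
Step 8: δ(q1, 1) = (q1, 1, L) → 01[q1]011□
Step 9: δ(q1, 0) = (q1, 0, L) → 0[q1]1011□
Step 10: δ(q1, 1) = (q1, 1, L) → [q1]01011□
Step 11: δ(q1, 0) = (q1, 0, L) → [q1]□01011□
Step 12: δ(q1, □) = (qA, □, R) → □[qA]01011□

The machine reaches the accept state qA and halts.

The machine executed 12 steps before halting.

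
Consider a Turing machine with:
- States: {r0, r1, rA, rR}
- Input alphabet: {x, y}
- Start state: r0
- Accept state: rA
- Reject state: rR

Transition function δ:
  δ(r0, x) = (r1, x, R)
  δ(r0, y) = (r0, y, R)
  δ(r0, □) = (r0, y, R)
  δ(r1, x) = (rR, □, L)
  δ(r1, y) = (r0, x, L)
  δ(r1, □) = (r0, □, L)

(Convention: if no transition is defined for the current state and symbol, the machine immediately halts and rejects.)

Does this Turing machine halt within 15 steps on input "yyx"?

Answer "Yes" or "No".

Execution trace:
Initial: [r0]yyx
Step 1: δ(r0, y) = (r0, y, R) → y[r0]yx
Step 2: δ(r0, y) = (r0, y, R) → yy[r0]x
Step 3: δ(r0, x) = (r1, x, R) → yyx[r1]□
Step 4: δ(r1, □) = (r0, □, L) → yy[r0]x□
Step 5: δ(r0, x) = (r1, x, R) → yyx[r1]□
Step 6: δ(r1, □) = (r0, □, L) → yy[r0]x□
Step 7: δ(r0, x) = (r1, x, R) → yyx[r1]□
Step 8: δ(r1, □) = (r0, □, L) → yy[r0]x□
Step 9: δ(r0, x) = (r1, x, R) → yyx[r1]□
Step 10: δ(r1, □) = (r0, □, L) → yy[r0]x□
Step 11: δ(r0, x) = (r1, x, R) → yyx[r1]□
Step 12: δ(r1, □) = (r0, □, L) → yy[r0]x□
Step 13: δ(r0, x) = (r1, x, R) → yyx[r1]□
Step 14: δ(r1, □) = (r0, □, L) → yy[r0]x□
Step 15: δ(r0, x) = (r1, x, R) → yyx[r1]□

The machine has not reached a halting state after 15 steps.
The machine did not halt within the 15-step bound.

Answer: No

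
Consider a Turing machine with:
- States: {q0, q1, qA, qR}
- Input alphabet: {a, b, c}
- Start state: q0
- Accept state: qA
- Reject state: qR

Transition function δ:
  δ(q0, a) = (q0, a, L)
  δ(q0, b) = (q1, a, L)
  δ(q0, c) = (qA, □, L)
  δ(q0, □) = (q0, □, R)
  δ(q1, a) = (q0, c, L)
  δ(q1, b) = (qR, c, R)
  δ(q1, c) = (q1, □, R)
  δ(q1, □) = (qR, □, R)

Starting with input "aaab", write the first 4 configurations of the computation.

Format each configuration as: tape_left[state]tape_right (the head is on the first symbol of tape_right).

Transitions applied:
Step 1: δ(q0, a) = (q0, a, L)
Step 2: δ(q0, □) = (q0, □, R)
Step 3: δ(q0, a) = (q0, a, L)

The first 4 configurations are:
[q0]aaab ⊢ [q0]□aaab ⊢ □[q0]aaab ⊢ [q0]□aaab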